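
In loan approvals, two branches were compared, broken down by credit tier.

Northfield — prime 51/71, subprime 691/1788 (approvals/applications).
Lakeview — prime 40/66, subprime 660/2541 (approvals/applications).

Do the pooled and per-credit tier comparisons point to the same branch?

Prime: Northfield 51/71 = 71.8%, Lakeview 40/66 = 60.6% → Northfield
Subprime: Northfield 691/1788 = 38.6%, Lakeview 660/2541 = 26.0% → Northfield
Overall: Northfield 742/1859 = 39.9%, Lakeview 700/2607 = 26.9% → Northfield
Northfield wins overall and in every credit group — no reversal.

Yes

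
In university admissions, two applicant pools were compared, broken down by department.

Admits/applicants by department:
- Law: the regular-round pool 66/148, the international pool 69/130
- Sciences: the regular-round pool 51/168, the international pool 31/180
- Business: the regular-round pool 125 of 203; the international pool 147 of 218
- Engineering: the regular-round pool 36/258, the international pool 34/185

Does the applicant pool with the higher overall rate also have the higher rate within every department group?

No

Law: the regular-round pool 66/148 = 44.6%, the international pool 69/130 = 53.1% → the international pool
Sciences: the regular-round pool 51/168 = 30.4%, the international pool 31/180 = 17.2% → the regular-round pool
Business: the regular-round pool 125/203 = 61.6%, the international pool 147/218 = 67.4% → the international pool
Engineering: the regular-round pool 36/258 = 14.0%, the international pool 34/185 = 18.4% → the international pool
Overall: the regular-round pool 278/777 = 35.8%, the international pool 281/713 = 39.4% → the international pool
Neither sweeps: the regular-round pool wins 1 of 4 groups, the international pool wins 3. The international pool wins overall but not every group — no Simpson reversal.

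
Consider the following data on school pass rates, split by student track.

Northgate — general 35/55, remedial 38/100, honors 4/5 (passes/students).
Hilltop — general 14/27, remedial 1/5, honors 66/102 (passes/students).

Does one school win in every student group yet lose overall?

General: Northgate 35/55 = 63.6%, Hilltop 14/27 = 51.9% → Northgate
Remedial: Northgate 38/100 = 38.0%, Hilltop 1/5 = 20.0% → Northgate
Honors: Northgate 4/5 = 80.0%, Hilltop 66/102 = 64.7% → Northgate
Overall: Northgate 77/160 = 48.1%, Hilltop 81/134 = 60.4% → Hilltop
Northgate wins each student group but Hilltop wins overall — the comparison reverses. Northgate's students skew toward remedial, which has a lower base rate.

Yes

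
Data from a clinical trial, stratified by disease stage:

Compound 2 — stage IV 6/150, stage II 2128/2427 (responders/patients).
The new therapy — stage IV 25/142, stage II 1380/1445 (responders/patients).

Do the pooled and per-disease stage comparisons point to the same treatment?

Yes

Stage IV: Compound 2 6/150 = 4.0%, the new therapy 25/142 = 17.6% → the new therapy
Stage II: Compound 2 2128/2427 = 87.7%, the new therapy 1380/1445 = 95.5% → the new therapy
Overall: Compound 2 2134/2577 = 82.8%, the new therapy 1405/1587 = 88.5% → the new therapy
The new therapy wins overall and in every disease group — no reversal.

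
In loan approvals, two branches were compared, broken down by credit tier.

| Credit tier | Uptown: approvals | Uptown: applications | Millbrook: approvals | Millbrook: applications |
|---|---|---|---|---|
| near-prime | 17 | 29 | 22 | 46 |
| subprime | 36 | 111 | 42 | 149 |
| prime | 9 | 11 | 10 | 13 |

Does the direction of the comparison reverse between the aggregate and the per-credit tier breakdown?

Near-prime: Uptown 17/29 = 58.6%, Millbrook 22/46 = 47.8% → Uptown
Subprime: Uptown 36/111 = 32.4%, Millbrook 42/149 = 28.2% → Uptown
Prime: Uptown 9/11 = 81.8%, Millbrook 10/13 = 76.9% → Uptown
Overall: Uptown 62/151 = 41.1%, Millbrook 74/208 = 35.6% → Uptown
Uptown wins overall and in every credit group — no reversal.

No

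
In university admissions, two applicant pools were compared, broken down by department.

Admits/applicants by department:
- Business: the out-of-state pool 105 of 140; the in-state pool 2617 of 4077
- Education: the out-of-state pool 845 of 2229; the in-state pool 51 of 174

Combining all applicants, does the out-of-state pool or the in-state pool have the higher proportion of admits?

the in-state pool

Business: the out-of-state pool 105/140 = 75.0%, the in-state pool 2617/4077 = 64.2% → the out-of-state pool
Education: the out-of-state pool 845/2229 = 37.9%, the in-state pool 51/174 = 29.3% → the out-of-state pool
Overall: the out-of-state pool 950/2369 = 40.1%, the in-state pool 2668/4251 = 62.8% → the in-state pool
(The out-of-state pool wins every department group but the in-state pool wins overall — the out-of-state pool's applicants skew toward the low-rate Education group.)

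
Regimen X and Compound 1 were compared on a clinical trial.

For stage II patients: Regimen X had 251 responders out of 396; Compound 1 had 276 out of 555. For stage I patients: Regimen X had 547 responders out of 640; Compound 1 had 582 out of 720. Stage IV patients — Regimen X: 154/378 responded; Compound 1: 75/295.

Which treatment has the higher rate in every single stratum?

Regimen X

Stage II: Regimen X 251/396 = 63.4%, Compound 1 276/555 = 49.7% → Regimen X
Stage I: Regimen X 547/640 = 85.5%, Compound 1 582/720 = 80.8% → Regimen X
Stage IV: Regimen X 154/378 = 40.7%, Compound 1 75/295 = 25.4% → Regimen X
Regimen X has the higher rate in all 3 groups.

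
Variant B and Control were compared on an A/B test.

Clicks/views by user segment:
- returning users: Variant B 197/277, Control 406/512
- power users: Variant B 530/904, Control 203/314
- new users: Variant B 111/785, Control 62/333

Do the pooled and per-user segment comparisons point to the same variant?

Returning users: Variant B 197/277 = 71.1%, Control 406/512 = 79.3% → Control
Power users: Variant B 530/904 = 58.6%, Control 203/314 = 64.6% → Control
New users: Variant B 111/785 = 14.1%, Control 62/333 = 18.6% → Control
Overall: Variant B 838/1966 = 42.6%, Control 671/1159 = 57.9% → Control
Control wins overall and in every user group — no reversal.

Yes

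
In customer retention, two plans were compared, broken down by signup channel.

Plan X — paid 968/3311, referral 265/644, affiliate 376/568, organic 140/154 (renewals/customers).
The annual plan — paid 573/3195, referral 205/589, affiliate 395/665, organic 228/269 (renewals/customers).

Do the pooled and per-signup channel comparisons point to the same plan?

Paid: Plan X 968/3311 = 29.2%, the annual plan 573/3195 = 17.9% → Plan X
Referral: Plan X 265/644 = 41.1%, the annual plan 205/589 = 34.8% → Plan X
Affiliate: Plan X 376/568 = 66.2%, the annual plan 395/665 = 59.4% → Plan X
Organic: Plan X 140/154 = 90.9%, the annual plan 228/269 = 84.8% → Plan X
Overall: Plan X 1749/4677 = 37.4%, the annual plan 1401/4718 = 29.7% → Plan X
Plan X wins overall and in every signup group — no reversal.

Yes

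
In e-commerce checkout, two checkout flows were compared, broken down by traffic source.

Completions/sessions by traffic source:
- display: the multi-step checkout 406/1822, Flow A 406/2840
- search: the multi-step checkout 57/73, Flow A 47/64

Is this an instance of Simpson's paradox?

No

Display: the multi-step checkout 406/1822 = 22.3%, Flow A 406/2840 = 14.3% → the multi-step checkout
Search: the multi-step checkout 57/73 = 78.1%, Flow A 47/64 = 73.4% → the multi-step checkout
Overall: the multi-step checkout 463/1895 = 24.4%, Flow A 453/2904 = 15.6% → the multi-step checkout
The multi-step checkout wins overall and in every traffic group — no reversal.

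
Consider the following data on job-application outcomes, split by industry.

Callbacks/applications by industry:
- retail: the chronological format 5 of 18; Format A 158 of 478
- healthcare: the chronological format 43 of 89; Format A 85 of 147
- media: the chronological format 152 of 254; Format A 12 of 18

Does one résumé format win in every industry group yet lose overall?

Retail: the chronological format 5/18 = 27.8%, Format A 158/478 = 33.1% → Format A
Healthcare: the chronological format 43/89 = 48.3%, Format A 85/147 = 57.8% → Format A
Media: the chronological format 152/254 = 59.8%, Format A 12/18 = 66.7% → Format A
Overall: the chronological format 200/361 = 55.4%, Format A 255/643 = 39.7% → the chronological format
Format A wins each industry group but the chronological format wins overall — the comparison reverses. Format A's applications skew toward retail, which has a lower base rate.

Yes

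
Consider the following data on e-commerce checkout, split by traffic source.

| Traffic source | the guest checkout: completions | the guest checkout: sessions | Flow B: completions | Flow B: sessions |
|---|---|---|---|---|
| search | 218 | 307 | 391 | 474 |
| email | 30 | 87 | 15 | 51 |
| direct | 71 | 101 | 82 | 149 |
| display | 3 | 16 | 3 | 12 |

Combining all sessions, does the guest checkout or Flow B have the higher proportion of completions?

Flow B

Search: the guest checkout 218/307 = 71.0%, Flow B 391/474 = 82.5% → Flow B
Email: the guest checkout 30/87 = 34.5%, Flow B 15/51 = 29.4% → the guest checkout
Direct: the guest checkout 71/101 = 70.3%, Flow B 82/149 = 55.0% → the guest checkout
Display: the guest checkout 3/16 = 18.8%, Flow B 3/12 = 25.0% → Flow B
Overall: the guest checkout 322/511 = 63.0%, Flow B 491/686 = 71.6% → Flow B
(Neither sweeps every traffic group, but Flow B has the higher pooled rate.)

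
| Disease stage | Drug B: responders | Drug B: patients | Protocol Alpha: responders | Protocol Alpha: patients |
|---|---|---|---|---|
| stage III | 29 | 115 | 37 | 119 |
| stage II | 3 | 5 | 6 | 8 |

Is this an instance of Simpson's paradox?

Stage III: Drug B 29/115 = 25.2%, Protocol Alpha 37/119 = 31.1% → Protocol Alpha
Stage II: Drug B 3/5 = 60.0%, Protocol Alpha 6/8 = 75.0% → Protocol Alpha
Overall: Drug B 32/120 = 26.7%, Protocol Alpha 43/127 = 33.9% → Protocol Alpha
Protocol Alpha wins overall and in every disease group — no reversal.

No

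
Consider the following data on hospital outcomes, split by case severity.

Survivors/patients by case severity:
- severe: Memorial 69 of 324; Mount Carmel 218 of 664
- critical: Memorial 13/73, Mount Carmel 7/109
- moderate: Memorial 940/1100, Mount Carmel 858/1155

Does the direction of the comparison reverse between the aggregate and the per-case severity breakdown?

No

Severe: Memorial 69/324 = 21.3%, Mount Carmel 218/664 = 32.8% → Mount Carmel
Critical: Memorial 13/73 = 17.8%, Mount Carmel 7/109 = 6.4% → Memorial
Moderate: Memorial 940/1100 = 85.5%, Mount Carmel 858/1155 = 74.3% → Memorial
Overall: Memorial 1022/1497 = 68.3%, Mount Carmel 1083/1928 = 56.2% → Memorial
Neither sweeps: Memorial wins 2 of 3 groups, Mount Carmel wins 1. Memorial wins overall but not every group — no Simpson reversal.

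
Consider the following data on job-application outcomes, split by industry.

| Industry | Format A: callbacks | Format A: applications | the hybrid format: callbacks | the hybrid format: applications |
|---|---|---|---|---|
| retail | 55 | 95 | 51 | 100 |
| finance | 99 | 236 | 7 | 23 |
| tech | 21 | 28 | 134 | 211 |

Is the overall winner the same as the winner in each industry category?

No

Retail: Format A 55/95 = 57.9%, the hybrid format 51/100 = 51.0% → Format A
Finance: Format A 99/236 = 41.9%, the hybrid format 7/23 = 30.4% → Format A
Tech: Format A 21/28 = 75.0%, the hybrid format 134/211 = 63.5% → Format A
Overall: Format A 175/359 = 48.7%, the hybrid format 192/334 = 57.5% → the hybrid format
Format A wins each industry group but the hybrid format wins overall — the comparison reverses. Format A's applications skew toward finance, which has a lower base rate.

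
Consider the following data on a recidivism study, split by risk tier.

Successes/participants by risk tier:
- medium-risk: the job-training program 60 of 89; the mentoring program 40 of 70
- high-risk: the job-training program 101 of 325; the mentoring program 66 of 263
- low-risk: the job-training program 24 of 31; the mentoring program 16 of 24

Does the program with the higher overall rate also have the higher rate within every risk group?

Medium-risk: the job-training program 60/89 = 67.4%, the mentoring program 40/70 = 57.1% → the job-training program
High-risk: the job-training program 101/325 = 31.1%, the mentoring program 66/263 = 25.1% → the job-training program
Low-risk: the job-training program 24/31 = 77.4%, the mentoring program 16/24 = 66.7% → the job-training program
Overall: the job-training program 185/445 = 41.6%, the mentoring program 122/357 = 34.2% → the job-training program
The job-training program wins overall and in every risk group — no reversal.

Yes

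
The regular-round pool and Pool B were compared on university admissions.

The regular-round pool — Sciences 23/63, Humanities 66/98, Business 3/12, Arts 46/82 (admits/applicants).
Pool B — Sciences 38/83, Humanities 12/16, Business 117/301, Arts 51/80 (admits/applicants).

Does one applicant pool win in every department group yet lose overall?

Sciences: the regular-round pool 23/63 = 36.5%, Pool B 38/83 = 45.8% → Pool B
Humanities: the regular-round pool 66/98 = 67.3%, Pool B 12/16 = 75.0% → Pool B
Business: the regular-round pool 3/12 = 25.0%, Pool B 117/301 = 38.9% → Pool B
Arts: the regular-round pool 46/82 = 56.1%, Pool B 51/80 = 63.8% → Pool B
Overall: the regular-round pool 138/255 = 54.1%, Pool B 218/480 = 45.4% → the regular-round pool
Pool B wins each department group but the regular-round pool wins overall — the comparison reverses. Pool B's applicants skew toward Business, which has a lower base rate.

Yes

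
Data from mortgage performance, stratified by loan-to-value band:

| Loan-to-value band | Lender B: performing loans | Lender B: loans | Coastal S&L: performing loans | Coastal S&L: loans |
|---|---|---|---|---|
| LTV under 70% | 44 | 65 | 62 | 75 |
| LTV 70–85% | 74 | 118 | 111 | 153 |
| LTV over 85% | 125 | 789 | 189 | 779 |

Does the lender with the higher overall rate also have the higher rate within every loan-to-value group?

Yes

LTV under 70%: Lender B 44/65 = 67.7%, Coastal S&L 62/75 = 82.7% → Coastal S&L
LTV 70–85%: Lender B 74/118 = 62.7%, Coastal S&L 111/153 = 72.5% → Coastal S&L
LTV over 85%: Lender B 125/789 = 15.8%, Coastal S&L 189/779 = 24.3% → Coastal S&L
Overall: Lender B 243/972 = 25.0%, Coastal S&L 362/1007 = 35.9% → Coastal S&L
Coastal S&L wins overall and in every loan-to-value group — no reversal.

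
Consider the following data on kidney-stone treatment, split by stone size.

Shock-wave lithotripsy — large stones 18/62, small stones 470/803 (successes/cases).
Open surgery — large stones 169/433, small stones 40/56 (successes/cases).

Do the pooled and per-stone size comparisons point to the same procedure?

No

Large stones: shock-wave lithotripsy 18/62 = 29.0%, open surgery 169/433 = 39.0% → open surgery
Small stones: shock-wave lithotripsy 470/803 = 58.5%, open surgery 40/56 = 71.4% → open surgery
Overall: shock-wave lithotripsy 488/865 = 56.4%, open surgery 209/489 = 42.7% → shock-wave lithotripsy
Open surgery wins each stone group but shock-wave lithotripsy wins overall — the comparison reverses. Open surgery's cases skew toward large stones, which has a lower base rate.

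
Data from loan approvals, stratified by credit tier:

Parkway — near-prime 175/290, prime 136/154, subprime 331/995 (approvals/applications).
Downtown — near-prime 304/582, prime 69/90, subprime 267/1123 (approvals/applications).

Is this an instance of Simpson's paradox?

No

Near-prime: Parkway 175/290 = 60.3%, Downtown 304/582 = 52.2% → Parkway
Prime: Parkway 136/154 = 88.3%, Downtown 69/90 = 76.7% → Parkway
Subprime: Parkway 331/995 = 33.3%, Downtown 267/1123 = 23.8% → Parkway
Overall: Parkway 642/1439 = 44.6%, Downtown 640/1795 = 35.7% → Parkway
Parkway wins overall and in every credit group — no reversal.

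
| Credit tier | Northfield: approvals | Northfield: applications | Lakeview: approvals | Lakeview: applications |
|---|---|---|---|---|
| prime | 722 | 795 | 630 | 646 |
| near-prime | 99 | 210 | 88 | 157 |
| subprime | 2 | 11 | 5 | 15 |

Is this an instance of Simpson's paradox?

No

Prime: Northfield 722/795 = 90.8%, Lakeview 630/646 = 97.5% → Lakeview
Near-prime: Northfield 99/210 = 47.1%, Lakeview 88/157 = 56.1% → Lakeview
Subprime: Northfield 2/11 = 18.2%, Lakeview 5/15 = 33.3% → Lakeview
Overall: Northfield 823/1016 = 81.0%, Lakeview 723/818 = 88.4% → Lakeview
Lakeview wins overall and in every credit group — no reversal.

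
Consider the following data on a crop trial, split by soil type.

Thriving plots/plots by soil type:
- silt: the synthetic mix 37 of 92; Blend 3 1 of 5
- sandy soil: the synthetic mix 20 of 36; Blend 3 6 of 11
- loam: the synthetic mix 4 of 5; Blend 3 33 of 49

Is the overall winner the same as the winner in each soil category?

No

Silt: the synthetic mix 37/92 = 40.2%, Blend 3 1/5 = 20.0% → the synthetic mix
Sandy soil: the synthetic mix 20/36 = 55.6%, Blend 3 6/11 = 54.5% → the synthetic mix
Loam: the synthetic mix 4/5 = 80.0%, Blend 3 33/49 = 67.3% → the synthetic mix
Overall: the synthetic mix 61/133 = 45.9%, Blend 3 40/65 = 61.5% → Blend 3
The synthetic mix wins each soil group but Blend 3 wins overall — the comparison reverses. The synthetic mix's plots skew toward silt, which has a lower base rate.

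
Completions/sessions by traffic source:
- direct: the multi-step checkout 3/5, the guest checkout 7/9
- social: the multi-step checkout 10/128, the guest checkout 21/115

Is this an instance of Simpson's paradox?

No

Direct: the multi-step checkout 3/5 = 60.0%, the guest checkout 7/9 = 77.8% → the guest checkout
Social: the multi-step checkout 10/128 = 7.8%, the guest checkout 21/115 = 18.3% → the guest checkout
Overall: the multi-step checkout 13/133 = 9.8%, the guest checkout 28/124 = 22.6% → the guest checkout
The guest checkout wins overall and in every traffic group — no reversal.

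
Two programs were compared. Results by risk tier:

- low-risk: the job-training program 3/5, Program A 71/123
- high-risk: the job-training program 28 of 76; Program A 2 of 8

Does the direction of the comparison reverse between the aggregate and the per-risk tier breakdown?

Low-risk: the job-training program 3/5 = 60.0%, Program A 71/123 = 57.7% → the job-training program
High-risk: the job-training program 28/76 = 36.8%, Program A 2/8 = 25.0% → the job-training program
Overall: the job-training program 31/81 = 38.3%, Program A 73/131 = 55.7% → Program A
The job-training program wins each risk group but Program A wins overall — the comparison reverses. The job-training program's participants skew toward high-risk, which has a lower base rate.

Yes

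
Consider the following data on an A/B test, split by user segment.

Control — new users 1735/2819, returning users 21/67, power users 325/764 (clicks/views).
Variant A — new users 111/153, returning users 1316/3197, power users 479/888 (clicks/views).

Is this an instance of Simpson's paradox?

Yes

New users: Control 1735/2819 = 61.5%, Variant A 111/153 = 72.5% → Variant A
Returning users: Control 21/67 = 31.3%, Variant A 1316/3197 = 41.2% → Variant A
Power users: Control 325/764 = 42.5%, Variant A 479/888 = 53.9% → Variant A
Overall: Control 2081/3650 = 57.0%, Variant A 1906/4238 = 45.0% → Control
Variant A wins each user group but Control wins overall — the comparison reverses. Variant A's views skew toward returning users, which has a lower base rate.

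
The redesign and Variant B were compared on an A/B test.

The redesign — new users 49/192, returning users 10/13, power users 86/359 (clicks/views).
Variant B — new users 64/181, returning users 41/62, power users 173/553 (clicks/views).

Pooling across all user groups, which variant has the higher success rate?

New users: the redesign 49/192 = 25.5%, Variant B 64/181 = 35.4% → Variant B
Returning users: the redesign 10/13 = 76.9%, Variant B 41/62 = 66.1% → the redesign
Power users: the redesign 86/359 = 24.0%, Variant B 173/553 = 31.3% → Variant B
Overall: the redesign 145/564 = 25.7%, Variant B 278/796 = 34.9% → Variant B
(Neither sweeps every user group, but Variant B has the higher pooled rate.)

Variant B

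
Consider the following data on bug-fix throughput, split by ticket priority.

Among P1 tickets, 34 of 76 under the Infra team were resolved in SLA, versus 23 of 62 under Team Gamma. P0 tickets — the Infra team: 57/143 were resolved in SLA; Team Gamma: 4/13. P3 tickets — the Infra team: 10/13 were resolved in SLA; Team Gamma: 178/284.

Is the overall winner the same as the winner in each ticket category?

P1: the Infra team 34/76 = 44.7%, Team Gamma 23/62 = 37.1% → the Infra team
P0: the Infra team 57/143 = 39.9%, Team Gamma 4/13 = 30.8% → the Infra team
P3: the Infra team 10/13 = 76.9%, Team Gamma 178/284 = 62.7% → the Infra team
Overall: the Infra team 101/232 = 43.5%, Team Gamma 205/359 = 57.1% → Team Gamma
The Infra team wins each ticket group but Team Gamma wins overall — the comparison reverses. The Infra team's tickets skew toward P0, which has a lower base rate.

No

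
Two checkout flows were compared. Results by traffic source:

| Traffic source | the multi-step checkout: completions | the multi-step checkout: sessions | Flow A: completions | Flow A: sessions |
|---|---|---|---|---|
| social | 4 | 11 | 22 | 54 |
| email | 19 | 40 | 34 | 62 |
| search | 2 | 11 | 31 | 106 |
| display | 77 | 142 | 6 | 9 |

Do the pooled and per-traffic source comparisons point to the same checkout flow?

Social: the multi-step checkout 4/11 = 36.4%, Flow A 22/54 = 40.7% → Flow A
Email: the multi-step checkout 19/40 = 47.5%, Flow A 34/62 = 54.8% → Flow A
Search: the multi-step checkout 2/11 = 18.2%, Flow A 31/106 = 29.2% → Flow A
Display: the multi-step checkout 77/142 = 54.2%, Flow A 6/9 = 66.7% → Flow A
Overall: the multi-step checkout 102/204 = 50.0%, Flow A 93/231 = 40.3% → the multi-step checkout
Flow A wins each traffic group but the multi-step checkout wins overall — the comparison reverses. Flow A's sessions skew toward search, which has a lower base rate.

No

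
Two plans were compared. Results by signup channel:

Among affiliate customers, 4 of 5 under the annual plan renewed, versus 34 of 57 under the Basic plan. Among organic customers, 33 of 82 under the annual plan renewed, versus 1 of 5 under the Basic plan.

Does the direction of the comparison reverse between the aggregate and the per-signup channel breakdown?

Yes

Affiliate: the annual plan 4/5 = 80.0%, the Basic plan 34/57 = 59.6% → the annual plan
Organic: the annual plan 33/82 = 40.2%, the Basic plan 1/5 = 20.0% → the annual plan
Overall: the annual plan 37/87 = 42.5%, the Basic plan 35/62 = 56.5% → the Basic plan
The annual plan wins each signup group but the Basic plan wins overall — the comparison reverses. The annual plan's customers skew toward organic, which has a lower base rate.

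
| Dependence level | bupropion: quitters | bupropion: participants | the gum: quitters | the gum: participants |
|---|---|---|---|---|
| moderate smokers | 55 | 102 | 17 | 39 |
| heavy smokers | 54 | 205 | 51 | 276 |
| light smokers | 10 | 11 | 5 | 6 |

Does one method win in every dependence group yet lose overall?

Moderate smokers: bupropion 55/102 = 53.9%, the gum 17/39 = 43.6% → bupropion
Heavy smokers: bupropion 54/205 = 26.3%, the gum 51/276 = 18.5% → bupropion
Light smokers: bupropion 10/11 = 90.9%, the gum 5/6 = 83.3% → bupropion
Overall: bupropion 119/318 = 37.4%, the gum 73/321 = 22.7% → bupropion
Bupropion wins overall and in every dependence group — no reversal.

No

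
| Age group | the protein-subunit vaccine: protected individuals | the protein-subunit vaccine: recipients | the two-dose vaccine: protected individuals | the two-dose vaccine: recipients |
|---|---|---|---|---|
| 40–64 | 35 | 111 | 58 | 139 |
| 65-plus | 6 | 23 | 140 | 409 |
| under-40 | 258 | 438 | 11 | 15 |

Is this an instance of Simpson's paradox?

Yes

40–64: the protein-subunit vaccine 35/111 = 31.5%, the two-dose vaccine 58/139 = 41.7% → the two-dose vaccine
65-plus: the protein-subunit vaccine 6/23 = 26.1%, the two-dose vaccine 140/409 = 34.2% → the two-dose vaccine
Under-40: the protein-subunit vaccine 258/438 = 58.9%, the two-dose vaccine 11/15 = 73.3% → the two-dose vaccine
Overall: the protein-subunit vaccine 299/572 = 52.3%, the two-dose vaccine 209/563 = 37.1% → the protein-subunit vaccine
The two-dose vaccine wins each age group but the protein-subunit vaccine wins overall — the comparison reverses. The two-dose vaccine's recipients skew toward 65-plus, which has a lower base rate.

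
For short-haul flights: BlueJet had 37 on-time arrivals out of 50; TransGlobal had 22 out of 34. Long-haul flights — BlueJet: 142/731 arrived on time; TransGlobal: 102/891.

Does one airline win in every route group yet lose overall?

No

Short-haul: BlueJet 37/50 = 74.0%, TransGlobal 22/34 = 64.7% → BlueJet
Long-haul: BlueJet 142/731 = 19.4%, TransGlobal 102/891 = 11.4% → BlueJet
Overall: BlueJet 179/781 = 22.9%, TransGlobal 124/925 = 13.4% → BlueJet
BlueJet wins overall and in every route group — no reversal.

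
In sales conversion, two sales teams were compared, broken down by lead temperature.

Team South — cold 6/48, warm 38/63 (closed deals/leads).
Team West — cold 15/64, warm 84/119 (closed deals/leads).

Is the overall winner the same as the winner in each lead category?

Yes

Cold: Team South 6/48 = 12.5%, Team West 15/64 = 23.4% → Team West
Warm: Team South 38/63 = 60.3%, Team West 84/119 = 70.6% → Team West
Overall: Team South 44/111 = 39.6%, Team West 99/183 = 54.1% → Team West
Team West wins overall and in every lead group — no reversal.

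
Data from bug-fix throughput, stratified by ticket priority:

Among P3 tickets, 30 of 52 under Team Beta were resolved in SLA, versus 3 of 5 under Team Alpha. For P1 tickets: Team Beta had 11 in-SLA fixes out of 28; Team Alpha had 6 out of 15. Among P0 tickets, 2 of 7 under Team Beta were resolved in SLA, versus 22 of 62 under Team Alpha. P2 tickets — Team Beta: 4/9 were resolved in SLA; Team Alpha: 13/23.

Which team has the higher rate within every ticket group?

Team Alpha

P3: Team Beta 30/52 = 57.7%, Team Alpha 3/5 = 60.0% → Team Alpha
P1: Team Beta 11/28 = 39.3%, Team Alpha 6/15 = 40.0% → Team Alpha
P0: Team Beta 2/7 = 28.6%, Team Alpha 22/62 = 35.5% → Team Alpha
P2: Team Beta 4/9 = 44.4%, Team Alpha 13/23 = 56.5% → Team Alpha
Team Alpha has the higher rate in all 4 groups.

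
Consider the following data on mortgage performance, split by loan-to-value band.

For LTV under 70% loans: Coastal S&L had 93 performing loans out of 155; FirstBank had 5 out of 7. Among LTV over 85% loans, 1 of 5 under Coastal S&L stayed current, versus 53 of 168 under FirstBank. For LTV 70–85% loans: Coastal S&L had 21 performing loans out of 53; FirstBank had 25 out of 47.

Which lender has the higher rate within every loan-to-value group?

FirstBank

LTV under 70%: Coastal S&L 93/155 = 60.0%, FirstBank 5/7 = 71.4% → FirstBank
LTV over 85%: Coastal S&L 1/5 = 20.0%, FirstBank 53/168 = 31.5% → FirstBank
LTV 70–85%: Coastal S&L 21/53 = 39.6%, FirstBank 25/47 = 53.2% → FirstBank
FirstBank has the higher rate in all 3 groups.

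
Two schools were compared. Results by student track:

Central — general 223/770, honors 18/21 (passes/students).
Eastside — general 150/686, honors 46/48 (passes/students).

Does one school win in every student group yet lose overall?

General: Central 223/770 = 29.0%, Eastside 150/686 = 21.9% → Central
Honors: Central 18/21 = 85.7%, Eastside 46/48 = 95.8% → Eastside
Overall: Central 241/791 = 30.5%, Eastside 196/734 = 26.7% → Central
Neither sweeps: Central wins 1 of 2 groups, Eastside wins 1. Central wins overall but not every group — no Simpson reversal.

No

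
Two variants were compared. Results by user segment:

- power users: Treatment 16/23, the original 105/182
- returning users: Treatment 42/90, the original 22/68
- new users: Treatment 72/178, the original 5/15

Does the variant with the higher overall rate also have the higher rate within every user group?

No

Power users: Treatment 16/23 = 69.6%, the original 105/182 = 57.7% → Treatment
Returning users: Treatment 42/90 = 46.7%, the original 22/68 = 32.4% → Treatment
New users: Treatment 72/178 = 40.4%, the original 5/15 = 33.3% → Treatment
Overall: Treatment 130/291 = 44.7%, the original 132/265 = 49.8% → the original
Treatment wins each user group but the original wins overall — the comparison reverses. Treatment's views skew toward new users, which has a lower base rate.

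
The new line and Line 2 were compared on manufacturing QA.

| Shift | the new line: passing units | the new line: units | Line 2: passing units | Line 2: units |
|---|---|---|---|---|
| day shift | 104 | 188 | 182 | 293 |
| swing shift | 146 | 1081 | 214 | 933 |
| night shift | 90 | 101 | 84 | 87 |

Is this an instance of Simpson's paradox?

No

Day shift: the new line 104/188 = 55.3%, Line 2 182/293 = 62.1% → Line 2
Swing shift: the new line 146/1081 = 13.5%, Line 2 214/933 = 22.9% → Line 2
Night shift: the new line 90/101 = 89.1%, Line 2 84/87 = 96.6% → Line 2
Overall: the new line 340/1370 = 24.8%, Line 2 480/1313 = 36.6% → Line 2
Line 2 wins overall and in every shift group — no reversal.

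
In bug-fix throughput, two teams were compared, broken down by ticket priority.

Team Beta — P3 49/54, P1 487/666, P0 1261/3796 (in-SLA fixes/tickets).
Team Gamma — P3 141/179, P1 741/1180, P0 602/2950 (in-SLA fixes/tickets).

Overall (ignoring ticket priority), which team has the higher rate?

Team Beta

P3: Team Beta 49/54 = 90.7%, Team Gamma 141/179 = 78.8% → Team Beta
P1: Team Beta 487/666 = 73.1%, Team Gamma 741/1180 = 62.8% → Team Beta
P0: Team Beta 1261/3796 = 33.2%, Team Gamma 602/2950 = 20.4% → Team Beta
Overall: Team Beta 1797/4516 = 39.8%, Team Gamma 1484/4309 = 34.4% → Team Beta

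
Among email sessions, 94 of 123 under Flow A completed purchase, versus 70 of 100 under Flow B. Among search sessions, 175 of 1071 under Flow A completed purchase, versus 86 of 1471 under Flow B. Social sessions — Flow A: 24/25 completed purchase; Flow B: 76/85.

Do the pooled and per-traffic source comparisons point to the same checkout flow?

Yes

Email: Flow A 94/123 = 76.4%, Flow B 70/100 = 70.0% → Flow A
Search: Flow A 175/1071 = 16.3%, Flow B 86/1471 = 5.8% → Flow A
Social: Flow A 24/25 = 96.0%, Flow B 76/85 = 89.4% → Flow A
Overall: Flow A 293/1219 = 24.0%, Flow B 232/1656 = 14.0% → Flow A
Flow A wins overall and in every traffic group — no reversal.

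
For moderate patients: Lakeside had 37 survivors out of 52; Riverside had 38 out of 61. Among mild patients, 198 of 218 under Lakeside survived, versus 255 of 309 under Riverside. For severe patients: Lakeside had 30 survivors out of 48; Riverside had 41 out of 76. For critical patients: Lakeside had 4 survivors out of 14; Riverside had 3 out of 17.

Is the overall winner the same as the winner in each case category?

Yes

Moderate: Lakeside 37/52 = 71.2%, Riverside 38/61 = 62.3% → Lakeside
Mild: Lakeside 198/218 = 90.8%, Riverside 255/309 = 82.5% → Lakeside
Severe: Lakeside 30/48 = 62.5%, Riverside 41/76 = 53.9% → Lakeside
Critical: Lakeside 4/14 = 28.6%, Riverside 3/17 = 17.6% → Lakeside
Overall: Lakeside 269/332 = 81.0%, Riverside 337/463 = 72.8% → Lakeside
Lakeside wins overall and in every case group — no reversal.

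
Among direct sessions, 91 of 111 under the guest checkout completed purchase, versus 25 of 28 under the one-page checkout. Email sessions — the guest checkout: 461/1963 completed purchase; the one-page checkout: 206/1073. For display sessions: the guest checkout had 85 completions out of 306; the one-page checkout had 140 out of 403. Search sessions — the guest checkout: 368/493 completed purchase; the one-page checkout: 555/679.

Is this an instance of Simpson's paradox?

No

Direct: the guest checkout 91/111 = 82.0%, the one-page checkout 25/28 = 89.3% → the one-page checkout
Email: the guest checkout 461/1963 = 23.5%, the one-page checkout 206/1073 = 19.2% → the guest checkout
Display: the guest checkout 85/306 = 27.8%, the one-page checkout 140/403 = 34.7% → the one-page checkout
Search: the guest checkout 368/493 = 74.6%, the one-page checkout 555/679 = 81.7% → the one-page checkout
Overall: the guest checkout 1005/2873 = 35.0%, the one-page checkout 926/2183 = 42.4% → the one-page checkout
Neither sweeps: the guest checkout wins 1 of 4 groups, the one-page checkout wins 3. The one-page checkout wins overall but not every group — no Simpson reversal.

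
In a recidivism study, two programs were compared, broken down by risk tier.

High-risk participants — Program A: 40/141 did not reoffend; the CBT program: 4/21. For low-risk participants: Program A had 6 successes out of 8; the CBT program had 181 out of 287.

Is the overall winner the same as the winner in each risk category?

High-risk: Program A 40/141 = 28.4%, the CBT program 4/21 = 19.0% → Program A
Low-risk: Program A 6/8 = 75.0%, the CBT program 181/287 = 63.1% → Program A
Overall: Program A 46/149 = 30.9%, the CBT program 185/308 = 60.1% → the CBT program
Program A wins each risk group but the CBT program wins overall — the comparison reverses. Program A's participants skew toward high-risk, which has a lower base rate.

No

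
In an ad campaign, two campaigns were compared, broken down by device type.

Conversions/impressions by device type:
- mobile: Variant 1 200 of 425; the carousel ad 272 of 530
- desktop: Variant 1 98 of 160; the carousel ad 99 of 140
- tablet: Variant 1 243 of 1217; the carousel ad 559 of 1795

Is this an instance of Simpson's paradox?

No

Mobile: Variant 1 200/425 = 47.1%, the carousel ad 272/530 = 51.3% → the carousel ad
Desktop: Variant 1 98/160 = 61.2%, the carousel ad 99/140 = 70.7% → the carousel ad
Tablet: Variant 1 243/1217 = 20.0%, the carousel ad 559/1795 = 31.1% → the carousel ad
Overall: Variant 1 541/1802 = 30.0%, the carousel ad 930/2465 = 37.7% → the carousel ad
The carousel ad wins overall and in every device group — no reversal.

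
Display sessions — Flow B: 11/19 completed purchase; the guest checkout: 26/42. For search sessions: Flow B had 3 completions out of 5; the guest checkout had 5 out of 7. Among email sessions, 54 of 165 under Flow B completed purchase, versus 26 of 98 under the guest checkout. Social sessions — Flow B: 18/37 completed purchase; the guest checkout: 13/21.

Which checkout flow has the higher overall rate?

the guest checkout

Display: Flow B 11/19 = 57.9%, the guest checkout 26/42 = 61.9% → the guest checkout
Search: Flow B 3/5 = 60.0%, the guest checkout 5/7 = 71.4% → the guest checkout
Email: Flow B 54/165 = 32.7%, the guest checkout 26/98 = 26.5% → Flow B
Social: Flow B 18/37 = 48.6%, the guest checkout 13/21 = 61.9% → the guest checkout
Overall: Flow B 86/226 = 38.1%, the guest checkout 70/168 = 41.7% → the guest checkout
(Neither sweeps every traffic group, but the guest checkout has the higher pooled rate.)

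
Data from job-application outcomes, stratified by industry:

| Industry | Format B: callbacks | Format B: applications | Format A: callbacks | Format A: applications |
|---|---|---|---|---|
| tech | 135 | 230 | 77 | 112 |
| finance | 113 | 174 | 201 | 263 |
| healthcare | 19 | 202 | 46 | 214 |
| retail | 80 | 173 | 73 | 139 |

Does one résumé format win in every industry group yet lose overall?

Tech: Format B 135/230 = 58.7%, Format A 77/112 = 68.8% → Format A
Finance: Format B 113/174 = 64.9%, Format A 201/263 = 76.4% → Format A
Healthcare: Format B 19/202 = 9.4%, Format A 46/214 = 21.5% → Format A
Retail: Format B 80/173 = 46.2%, Format A 73/139 = 52.5% → Format A
Overall: Format B 347/779 = 44.5%, Format A 397/728 = 54.5% → Format A
Format A wins overall and in every industry group — no reversal.

No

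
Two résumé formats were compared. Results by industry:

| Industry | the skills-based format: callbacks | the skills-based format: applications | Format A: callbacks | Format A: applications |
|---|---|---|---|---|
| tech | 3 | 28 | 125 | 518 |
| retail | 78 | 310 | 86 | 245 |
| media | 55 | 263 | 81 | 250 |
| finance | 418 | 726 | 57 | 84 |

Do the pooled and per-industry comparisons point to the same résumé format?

No

Tech: the skills-based format 3/28 = 10.7%, Format A 125/518 = 24.1% → Format A
Retail: the skills-based format 78/310 = 25.2%, Format A 86/245 = 35.1% → Format A
Media: the skills-based format 55/263 = 20.9%, Format A 81/250 = 32.4% → Format A
Finance: the skills-based format 418/726 = 57.6%, Format A 57/84 = 67.9% → Format A
Overall: the skills-based format 554/1327 = 41.7%, Format A 349/1097 = 31.8% → the skills-based format
Format A wins each industry group but the skills-based format wins overall — the comparison reverses. Format A's applications skew toward tech, which has a lower base rate.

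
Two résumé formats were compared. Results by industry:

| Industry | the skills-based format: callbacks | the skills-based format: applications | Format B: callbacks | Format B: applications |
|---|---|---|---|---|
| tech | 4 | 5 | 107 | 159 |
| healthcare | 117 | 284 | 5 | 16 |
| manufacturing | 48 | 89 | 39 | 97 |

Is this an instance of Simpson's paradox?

Yes

Tech: the skills-based format 4/5 = 80.0%, Format B 107/159 = 67.3% → the skills-based format
Healthcare: the skills-based format 117/284 = 41.2%, Format B 5/16 = 31.2% → the skills-based format
Manufacturing: the skills-based format 48/89 = 53.9%, Format B 39/97 = 40.2% → the skills-based format
Overall: the skills-based format 169/378 = 44.7%, Format B 151/272 = 55.5% → Format B
The skills-based format wins each industry group but Format B wins overall — the comparison reverses. The skills-based format's applications skew toward healthcare, which has a lower base rate.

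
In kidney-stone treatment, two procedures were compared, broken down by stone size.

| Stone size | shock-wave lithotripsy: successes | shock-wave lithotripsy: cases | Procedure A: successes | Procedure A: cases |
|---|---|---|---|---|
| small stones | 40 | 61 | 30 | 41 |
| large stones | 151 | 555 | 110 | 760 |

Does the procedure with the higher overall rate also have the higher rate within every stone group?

No

Small stones: shock-wave lithotripsy 40/61 = 65.6%, Procedure A 30/41 = 73.2% → Procedure A
Large stones: shock-wave lithotripsy 151/555 = 27.2%, Procedure A 110/760 = 14.5% → shock-wave lithotripsy
Overall: shock-wave lithotripsy 191/616 = 31.0%, Procedure A 140/801 = 17.5% → shock-wave lithotripsy
Neither sweeps: shock-wave lithotripsy wins 1 of 2 groups, Procedure A wins 1. Shock-wave lithotripsy wins overall but not every group — no Simpson reversal.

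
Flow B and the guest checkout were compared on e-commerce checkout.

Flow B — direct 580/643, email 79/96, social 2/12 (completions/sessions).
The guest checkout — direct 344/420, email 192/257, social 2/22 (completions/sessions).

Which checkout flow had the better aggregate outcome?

Direct: Flow B 580/643 = 90.2%, the guest checkout 344/420 = 81.9% → Flow B
Email: Flow B 79/96 = 82.3%, the guest checkout 192/257 = 74.7% → Flow B
Social: Flow B 2/12 = 16.7%, the guest checkout 2/22 = 9.1% → Flow B
Overall: Flow B 661/751 = 88.0%, the guest checkout 538/699 = 77.0% → Flow B

Flow B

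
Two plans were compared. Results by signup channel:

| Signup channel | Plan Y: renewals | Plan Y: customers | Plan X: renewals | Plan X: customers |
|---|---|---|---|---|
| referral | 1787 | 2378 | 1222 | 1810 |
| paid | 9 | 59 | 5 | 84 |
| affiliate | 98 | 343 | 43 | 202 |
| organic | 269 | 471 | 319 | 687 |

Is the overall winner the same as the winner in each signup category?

Referral: Plan Y 1787/2378 = 75.1%, Plan X 1222/1810 = 67.5% → Plan Y
Paid: Plan Y 9/59 = 15.3%, Plan X 5/84 = 6.0% → Plan Y
Affiliate: Plan Y 98/343 = 28.6%, Plan X 43/202 = 21.3% → Plan Y
Organic: Plan Y 269/471 = 57.1%, Plan X 319/687 = 46.4% → Plan Y
Overall: Plan Y 2163/3251 = 66.5%, Plan X 1589/2783 = 57.1% → Plan Y
Plan Y wins overall and in every signup group — no reversal.

Yes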